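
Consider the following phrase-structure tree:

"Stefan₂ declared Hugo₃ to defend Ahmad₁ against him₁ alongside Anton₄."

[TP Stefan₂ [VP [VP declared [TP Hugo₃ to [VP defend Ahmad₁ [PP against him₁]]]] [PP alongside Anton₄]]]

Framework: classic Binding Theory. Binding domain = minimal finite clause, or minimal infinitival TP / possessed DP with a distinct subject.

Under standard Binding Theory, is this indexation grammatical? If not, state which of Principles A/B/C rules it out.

Principle B

The two coindexed NPs are *Ahmad₁* and *him₁*.
*him₁* is a pronoun. Its binding domain is the embedded TP, whose subject is Hugo₃.
*Ahmad₁* c-commands it within that domain and carries the same index.
The pronoun is locally bound → Principle B violation.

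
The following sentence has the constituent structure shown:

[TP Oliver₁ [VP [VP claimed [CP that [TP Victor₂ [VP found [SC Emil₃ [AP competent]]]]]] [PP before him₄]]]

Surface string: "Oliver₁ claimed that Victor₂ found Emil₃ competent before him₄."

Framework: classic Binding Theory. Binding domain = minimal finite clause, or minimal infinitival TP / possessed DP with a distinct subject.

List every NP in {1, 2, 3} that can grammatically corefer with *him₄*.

*him* is a pronoun, so Principle B applies: it must be free in its binding domain.
Binding domain of *him₄*: the matrix TP, whose subject is Oliver₁.
*Oliver₁* c-commands the pronoun within its binding domain → coindexation would violate Principle B.
*Victor₂* and the pronoun do not c-command one another → neither Principle B nor Principle C is at stake; coindexation permitted.
*Emil₃* and the pronoun do not c-command one another → neither Principle B nor Principle C is at stake; coindexation permitted.

{2, 3}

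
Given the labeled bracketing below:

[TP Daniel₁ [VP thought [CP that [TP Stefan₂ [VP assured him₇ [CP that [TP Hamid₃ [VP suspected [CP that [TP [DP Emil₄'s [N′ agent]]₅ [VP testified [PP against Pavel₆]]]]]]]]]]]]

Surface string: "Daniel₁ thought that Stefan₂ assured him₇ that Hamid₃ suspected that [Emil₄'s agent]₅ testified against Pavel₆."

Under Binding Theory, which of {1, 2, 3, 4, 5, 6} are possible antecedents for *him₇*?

*him* is a pronoun, so Principle B applies: it must be free in its binding domain.
Binding domain of *him₇*: the embedded TP, whose subject is Stefan₂.
*Daniel₁* c-commands the pronoun but from outside its binding domain, and is not c-commanded by it → coindexation permitted.
*Stefan₂* c-commands the pronoun within its binding domain → coindexation would violate Principle B.
*Hamid₃*: the pronoun c-commands this R-expression → coindexation would violate Principle C on *Hamid₃*.
*Emil₄*: the pronoun c-commands this R-expression → coindexation would violate Principle C on *Emil₄*.
*[Emil₄'s agent]₅*: the pronoun c-commands this R-expression → coindexation would violate Principle C on *[Emil₄'s agent]₅*.
*Pavel₆*: the pronoun c-commands this R-expression → coindexation would violate Principle C on *Pavel₆*.

{1}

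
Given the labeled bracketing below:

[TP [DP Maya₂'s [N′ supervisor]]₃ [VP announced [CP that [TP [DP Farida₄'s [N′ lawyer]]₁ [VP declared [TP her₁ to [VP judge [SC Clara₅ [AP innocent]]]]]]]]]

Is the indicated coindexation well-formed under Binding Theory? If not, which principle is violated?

Principle B

The two coindexed NPs are *[Farida₄'s lawyer]₁* and *her₁*.
*her₁* is a pronoun. Its binding domain is the embedded TP, whose subject is [Farida₄'s lawyer]₁.
*[Farida₄'s lawyer]₁* c-commands it within that domain and carries the same index.
The pronoun is locally bound → Principle B violation.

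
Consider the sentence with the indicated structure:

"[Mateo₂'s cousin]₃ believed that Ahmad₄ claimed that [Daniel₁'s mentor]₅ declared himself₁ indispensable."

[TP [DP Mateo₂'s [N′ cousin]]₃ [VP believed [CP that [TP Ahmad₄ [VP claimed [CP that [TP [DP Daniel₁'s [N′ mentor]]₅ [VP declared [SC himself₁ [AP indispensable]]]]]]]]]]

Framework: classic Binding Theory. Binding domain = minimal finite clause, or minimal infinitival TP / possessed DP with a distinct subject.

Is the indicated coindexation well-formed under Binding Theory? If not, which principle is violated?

The two coindexed NPs are *Daniel₁* and *himself₁*.
*himself₁* is an anaphor. Principle A requires it to be bound within its binding domain — the embedded TP, whose subject is [Daniel₁'s mentor]₅.
Within that domain it is c-commanded by *[Daniel₁'s mentor]₅*, which does not share its index.
*Daniel₁* does not c-command the anaphor at all.
The anaphor is unbound in its domain → Principle A violation.

Principle A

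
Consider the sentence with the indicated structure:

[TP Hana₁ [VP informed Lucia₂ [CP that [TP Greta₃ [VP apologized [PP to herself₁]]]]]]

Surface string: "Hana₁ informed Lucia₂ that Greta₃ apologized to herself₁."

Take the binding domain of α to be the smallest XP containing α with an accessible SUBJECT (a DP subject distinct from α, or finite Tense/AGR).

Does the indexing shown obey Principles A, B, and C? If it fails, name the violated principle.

Principle A

The two coindexed NPs are *Hana₁* and *herself₁*.
*herself₁* is an anaphor. Principle A requires it to be bound within its binding domain — the embedded TP, whose subject is Greta₃.
Within that domain it is c-commanded by *Greta₃*, which does not share its index.
*Hana₁* does c-command the anaphor, but from outside its binding domain.
The anaphor is unbound in its domain → Principle A violation.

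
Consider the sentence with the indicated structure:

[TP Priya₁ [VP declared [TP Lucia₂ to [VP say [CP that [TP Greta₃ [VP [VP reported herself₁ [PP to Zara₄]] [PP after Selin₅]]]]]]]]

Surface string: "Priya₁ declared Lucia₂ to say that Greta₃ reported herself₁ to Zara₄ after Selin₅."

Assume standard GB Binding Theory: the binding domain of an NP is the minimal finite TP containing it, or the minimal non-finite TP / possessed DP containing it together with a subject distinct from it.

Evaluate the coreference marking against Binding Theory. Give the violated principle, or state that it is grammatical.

The two coindexed NPs are *Priya₁* and *herself₁*.
*herself₁* is an anaphor. Principle A requires it to be bound within its binding domain — the embedded TP, whose subject is Greta₃.
Within that domain it is c-commanded by *Greta₃*, which does not share its index.
*Priya₁* does c-command the anaphor, but from outside its binding domain.
The anaphor is unbound in its domain → Principle A violation.

Principle A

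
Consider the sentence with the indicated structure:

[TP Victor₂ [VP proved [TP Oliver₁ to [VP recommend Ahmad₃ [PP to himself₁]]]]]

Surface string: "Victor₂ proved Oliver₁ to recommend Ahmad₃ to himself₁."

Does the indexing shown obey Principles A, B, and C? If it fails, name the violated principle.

grammatical

The two coindexed NPs are *Oliver₁* and *himself₁*.
*himself₁* is an anaphor; its binding domain is the embedded TP, whose subject is Oliver₁. *Oliver₁* c-commands it within that domain and shares its index, so Principle A is satisfied.
*Oliver₁* is an R-expression; *himself₁* does not c-command it, and no other NP shares its index, so Principle C is satisfied.
All principles are respected.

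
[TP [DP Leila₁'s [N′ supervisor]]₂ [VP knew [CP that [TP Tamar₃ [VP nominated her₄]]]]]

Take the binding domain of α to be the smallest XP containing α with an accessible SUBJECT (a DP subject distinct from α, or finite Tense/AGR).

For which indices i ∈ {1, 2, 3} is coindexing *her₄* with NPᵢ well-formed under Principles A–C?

*her* is a pronoun, so Principle B applies: it must be free in its binding domain.
Binding domain of *her₄*: the embedded TP, whose subject is Tamar₃.
*Leila₁* and the pronoun do not c-command one another → neither Principle B nor Principle C is at stake; coindexation permitted.
*[Leila₁'s supervisor]₂* c-commands the pronoun but from outside its binding domain, and is not c-commanded by it → coindexation permitted.
*Tamar₃* c-commands the pronoun within its binding domain → coindexation would violate Principle B.

{1, 2}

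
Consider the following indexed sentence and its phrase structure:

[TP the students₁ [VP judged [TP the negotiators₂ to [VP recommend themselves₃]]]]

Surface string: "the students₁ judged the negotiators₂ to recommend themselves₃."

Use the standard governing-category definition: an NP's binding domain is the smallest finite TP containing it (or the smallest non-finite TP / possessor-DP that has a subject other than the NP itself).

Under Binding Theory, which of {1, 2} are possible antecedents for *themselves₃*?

*themselves* is an anaphor, so Principle A applies: it must be bound in its binding domain.
Binding domain of *themselves₃*: the embedded TP, whose subject is the negotiators₂.
*the students₁* c-commands the anaphor but is outside its binding domain → cannot satisfy Principle A.
*the negotiators₂* c-commands the anaphor within its binding domain → licit binder.

{2}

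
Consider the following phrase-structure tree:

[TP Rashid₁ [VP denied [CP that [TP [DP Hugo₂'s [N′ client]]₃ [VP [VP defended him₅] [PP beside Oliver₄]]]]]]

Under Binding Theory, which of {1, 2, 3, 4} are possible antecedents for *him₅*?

{1, 2, 4}

*him* is a pronoun, so Principle B applies: it must be free in its binding domain.
Binding domain of *him₅*: the embedded TP, whose subject is [Hugo₂'s client]₃.
*Rashid₁* c-commands the pronoun but from outside its binding domain, and is not c-commanded by it → coindexation permitted.
*Hugo₂* and the pronoun do not c-command one another → neither Principle B nor Principle C is at stake; coindexation permitted.
*[Hugo₂'s client]₃* c-commands the pronoun within its binding domain → coindexation would violate Principle B.
*Oliver₄* and the pronoun do not c-command one another → neither Principle B nor Principle C is at stake; coindexation permitted.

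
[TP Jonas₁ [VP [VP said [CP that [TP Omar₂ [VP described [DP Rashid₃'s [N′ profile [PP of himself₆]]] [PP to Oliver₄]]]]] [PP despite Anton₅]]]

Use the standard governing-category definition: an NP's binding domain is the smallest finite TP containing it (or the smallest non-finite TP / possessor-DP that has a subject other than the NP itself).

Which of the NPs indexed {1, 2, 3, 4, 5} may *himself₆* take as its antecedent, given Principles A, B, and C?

*himself* is an anaphor, so Principle A applies: it must be bound in its binding domain.
Binding domain of *himself₆*: the possessed DP, whose subject is Rashid₃.
*Jonas₁* c-commands the anaphor but is outside its binding domain → cannot satisfy Principle A.
*Omar₂* c-commands the anaphor but is outside its binding domain → cannot satisfy Principle A.
*Rashid₃* c-commands the anaphor within its binding domain → licit binder.
*Oliver₄* does not c-command the anaphor → cannot bind it.
*Anton₅* does not c-command the anaphor → cannot bind it.

{3}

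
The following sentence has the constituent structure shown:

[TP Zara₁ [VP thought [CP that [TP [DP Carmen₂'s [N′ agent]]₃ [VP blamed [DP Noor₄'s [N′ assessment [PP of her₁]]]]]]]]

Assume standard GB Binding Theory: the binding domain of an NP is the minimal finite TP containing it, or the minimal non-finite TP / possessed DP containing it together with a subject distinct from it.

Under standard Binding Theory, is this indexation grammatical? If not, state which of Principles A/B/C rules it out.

The two coindexed NPs are *Zara₁* and *her₁*.
*her₁* is a pronoun; its binding domain is the possessed DP, whose subject is Noor₄. Within that domain it is c-commanded only by *Noor₄*, which carries a different index — the pronoun is free locally, so Principle B holds.
*Zara₁* is an R-expression; *her₁* does not c-command it, and no other NP shares its index, so Principle C is satisfied.
All principles are respected.

grammatical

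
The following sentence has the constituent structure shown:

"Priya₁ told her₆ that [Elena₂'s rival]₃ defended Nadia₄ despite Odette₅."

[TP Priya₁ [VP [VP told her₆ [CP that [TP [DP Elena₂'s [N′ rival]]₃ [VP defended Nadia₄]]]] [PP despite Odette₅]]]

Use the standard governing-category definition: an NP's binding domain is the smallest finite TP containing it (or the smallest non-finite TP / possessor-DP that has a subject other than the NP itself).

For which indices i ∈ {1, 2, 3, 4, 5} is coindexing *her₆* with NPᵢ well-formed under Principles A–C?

*her* is a pronoun, so Principle B applies: it must be free in its binding domain.
Binding domain of *her₆*: the matrix TP, whose subject is Priya₁.
*Priya₁* c-commands the pronoun within its binding domain → coindexation would violate Principle B.
*Elena₂*: the pronoun c-commands this R-expression → coindexation would violate Principle C on *Elena₂*.
*[Elena₂'s rival]₃*: the pronoun c-commands this R-expression → coindexation would violate Principle C on *[Elena₂'s rival]₃*.
*Nadia₄*: the pronoun c-commands this R-expression → coindexation would violate Principle C on *Nadia₄*.
*Odette₅* and the pronoun do not c-command one another → neither Principle B nor Principle C is at stake; coindexation permitted.

{5}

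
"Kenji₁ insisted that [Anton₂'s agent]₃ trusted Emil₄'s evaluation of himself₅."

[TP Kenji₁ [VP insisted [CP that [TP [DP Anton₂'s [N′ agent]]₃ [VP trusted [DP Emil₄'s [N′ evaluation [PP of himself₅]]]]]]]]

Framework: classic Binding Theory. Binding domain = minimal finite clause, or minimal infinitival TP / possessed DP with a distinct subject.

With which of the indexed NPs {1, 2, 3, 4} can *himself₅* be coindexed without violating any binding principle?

*himself* is an anaphor, so Principle A applies: it must be bound in its binding domain.
Binding domain of *himself₅*: the possessed DP, whose subject is Emil₄.
*Kenji₁* c-commands the anaphor but is outside its binding domain → cannot satisfy Principle A.
*Anton₂* does not c-command the anaphor → cannot bind it.
*[Anton₂'s agent]₃* c-commands the anaphor but is outside its binding domain → cannot satisfy Principle A.
*Emil₄* c-commands the anaphor within its binding domain → licit binder.

{4}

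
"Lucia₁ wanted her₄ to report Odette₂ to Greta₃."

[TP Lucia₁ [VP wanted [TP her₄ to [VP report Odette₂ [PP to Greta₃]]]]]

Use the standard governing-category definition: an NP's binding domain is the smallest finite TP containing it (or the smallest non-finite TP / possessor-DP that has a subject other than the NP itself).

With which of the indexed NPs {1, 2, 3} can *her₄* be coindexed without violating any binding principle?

*her* is a pronoun, so Principle B applies: it must be free in its binding domain.
Binding domain of *her₄*: the matrix TP, whose subject is Lucia₁.
*Lucia₁* c-commands the pronoun within its binding domain → coindexation would violate Principle B.
*Odette₂*: the pronoun c-commands this R-expression → coindexation would violate Principle C on *Odette₂*.
*Greta₃*: the pronoun c-commands this R-expression → coindexation would violate Principle C on *Greta₃*.

none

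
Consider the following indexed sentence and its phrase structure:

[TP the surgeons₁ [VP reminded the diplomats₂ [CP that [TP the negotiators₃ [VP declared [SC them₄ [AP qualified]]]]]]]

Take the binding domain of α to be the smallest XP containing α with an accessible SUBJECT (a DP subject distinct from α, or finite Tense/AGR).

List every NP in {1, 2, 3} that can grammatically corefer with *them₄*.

{1, 2}

*them* is a pronoun, so Principle B applies: it must be free in its binding domain.
Binding domain of *them₄*: the embedded TP, whose subject is the negotiators₃.
*the surgeons₁* c-commands the pronoun but from outside its binding domain, and is not c-commanded by it → coindexation permitted.
*the diplomats₂* c-commands the pronoun but from outside its binding domain, and is not c-commanded by it → coindexation permitted.
*the negotiators₃* c-commands the pronoun within its binding domain → coindexation would violate Principle B.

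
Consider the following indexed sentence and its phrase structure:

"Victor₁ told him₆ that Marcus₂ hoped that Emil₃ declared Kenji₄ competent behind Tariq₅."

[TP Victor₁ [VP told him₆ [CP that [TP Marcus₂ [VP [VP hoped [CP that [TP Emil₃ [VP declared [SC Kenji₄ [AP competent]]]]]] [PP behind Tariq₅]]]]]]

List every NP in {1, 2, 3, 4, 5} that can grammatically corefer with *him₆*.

*him* is a pronoun, so Principle B applies: it must be free in its binding domain.
Binding domain of *him₆*: the matrix TP, whose subject is Victor₁.
*Victor₁* c-commands the pronoun within its binding domain → coindexation would violate Principle B.
*Marcus₂*: the pronoun c-commands this R-expression → coindexation would violate Principle C on *Marcus₂*.
*Emil₃*: the pronoun c-commands this R-expression → coindexation would violate Principle C on *Emil₃*.
*Kenji₄*: the pronoun c-commands this R-expression → coindexation would violate Principle C on *Kenji₄*.
*Tariq₅*: the pronoun c-commands this R-expression → coindexation would violate Principle C on *Tariq₅*.

none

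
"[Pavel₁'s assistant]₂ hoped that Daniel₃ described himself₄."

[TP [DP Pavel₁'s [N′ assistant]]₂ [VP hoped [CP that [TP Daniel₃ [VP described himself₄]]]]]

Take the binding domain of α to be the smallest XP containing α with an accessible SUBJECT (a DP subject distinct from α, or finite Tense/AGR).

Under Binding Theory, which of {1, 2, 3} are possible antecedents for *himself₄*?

*himself* is an anaphor, so Principle A applies: it must be bound in its binding domain.
Binding domain of *himself₄*: the embedded TP, whose subject is Daniel₃.
*Pavel₁* does not c-command the anaphor → cannot bind it.
*[Pavel₁'s assistant]₂* c-commands the anaphor but is outside its binding domain → cannot satisfy Principle A.
*Daniel₃* c-commands the anaphor within its binding domain → licit binder.

{3}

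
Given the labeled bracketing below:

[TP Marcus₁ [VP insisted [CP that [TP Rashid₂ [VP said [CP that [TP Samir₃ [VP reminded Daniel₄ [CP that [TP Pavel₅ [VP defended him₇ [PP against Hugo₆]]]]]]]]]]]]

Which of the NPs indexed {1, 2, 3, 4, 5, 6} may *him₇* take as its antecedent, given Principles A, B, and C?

*him* is a pronoun, so Principle B applies: it must be free in its binding domain.
Binding domain of *him₇*: the embedded TP, whose subject is Pavel₅.
*Marcus₁* c-commands the pronoun but from outside its binding domain, and is not c-commanded by it → coindexation permitted.
*Rashid₂* c-commands the pronoun but from outside its binding domain, and is not c-commanded by it → coindexation permitted.
*Samir₃* c-commands the pronoun but from outside its binding domain, and is not c-commanded by it → coindexation permitted.
*Daniel₄* c-commands the pronoun but from outside its binding domain, and is not c-commanded by it → coindexation permitted.
*Pavel₅* c-commands the pronoun within its binding domain → coindexation would violate Principle B.
*Hugo₆*: the pronoun c-commands this R-expression → coindexation would violate Principle C on *Hugo₆*.

{1, 2, 3, 4}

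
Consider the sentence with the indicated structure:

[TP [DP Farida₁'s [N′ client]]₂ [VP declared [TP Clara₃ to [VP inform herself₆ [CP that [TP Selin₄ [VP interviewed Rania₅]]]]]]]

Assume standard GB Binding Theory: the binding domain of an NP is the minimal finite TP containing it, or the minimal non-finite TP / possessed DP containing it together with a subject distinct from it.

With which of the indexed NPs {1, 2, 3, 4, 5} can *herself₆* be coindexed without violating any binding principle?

{3}

*herself* is an anaphor, so Principle A applies: it must be bound in its binding domain.
Binding domain of *herself₆*: the embedded TP, whose subject is Clara₃.
*Farida₁* does not c-command the anaphor → cannot bind it.
*[Farida₁'s client]₂* c-commands the anaphor but is outside its binding domain → cannot satisfy Principle A.
*Clara₃* c-commands the anaphor within its binding domain → licit binder.
*Selin₄* does not c-command the anaphor → cannot bind it.
*Rania₅* does not c-command the anaphor → cannot bind it.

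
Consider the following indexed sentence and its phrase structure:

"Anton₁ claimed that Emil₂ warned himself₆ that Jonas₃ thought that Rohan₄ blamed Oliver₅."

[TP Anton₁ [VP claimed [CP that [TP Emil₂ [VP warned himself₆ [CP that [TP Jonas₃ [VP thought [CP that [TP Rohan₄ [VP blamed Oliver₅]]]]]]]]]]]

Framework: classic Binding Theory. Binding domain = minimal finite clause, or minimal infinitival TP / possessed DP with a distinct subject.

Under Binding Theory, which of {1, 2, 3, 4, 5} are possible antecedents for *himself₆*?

{2}

*himself* is an anaphor, so Principle A applies: it must be bound in its binding domain.
Binding domain of *himself₆*: the embedded TP, whose subject is Emil₂.
*Anton₁* c-commands the anaphor but is outside its binding domain → cannot satisfy Principle A.
*Emil₂* c-commands the anaphor within its binding domain → licit binder.
*Jonas₃* does not c-command the anaphor → cannot bind it.
*Rohan₄* does not c-command the anaphor → cannot bind it.
*Oliver₅* does not c-command the anaphor → cannot bind it.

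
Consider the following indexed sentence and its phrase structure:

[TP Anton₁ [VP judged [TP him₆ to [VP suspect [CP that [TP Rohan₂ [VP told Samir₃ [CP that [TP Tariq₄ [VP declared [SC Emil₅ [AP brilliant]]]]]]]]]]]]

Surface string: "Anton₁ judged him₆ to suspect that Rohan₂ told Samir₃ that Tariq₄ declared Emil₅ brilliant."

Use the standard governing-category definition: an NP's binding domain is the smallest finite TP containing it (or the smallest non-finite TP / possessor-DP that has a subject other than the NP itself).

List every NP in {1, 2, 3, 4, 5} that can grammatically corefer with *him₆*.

none

*him* is a pronoun, so Principle B applies: it must be free in its binding domain.
Binding domain of *him₆*: the matrix TP, whose subject is Anton₁.
*Anton₁* c-commands the pronoun within its binding domain → coindexation would violate Principle B.
*Rohan₂*: the pronoun c-commands this R-expression → coindexation would violate Principle C on *Rohan₂*.
*Samir₃*: the pronoun c-commands this R-expression → coindexation would violate Principle C on *Samir₃*.
*Tariq₄*: the pronoun c-commands this R-expression → coindexation would violate Principle C on *Tariq₄*.
*Emil₅*: the pronoun c-commands this R-expression → coindexation would violate Principle C on *Emil₅*.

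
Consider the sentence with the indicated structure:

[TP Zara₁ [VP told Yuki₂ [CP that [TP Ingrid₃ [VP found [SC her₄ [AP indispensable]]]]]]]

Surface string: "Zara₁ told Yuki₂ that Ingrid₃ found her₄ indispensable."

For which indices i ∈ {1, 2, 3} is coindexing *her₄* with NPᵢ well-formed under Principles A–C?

{1, 2}

*her* is a pronoun, so Principle B applies: it must be free in its binding domain.
Binding domain of *her₄*: the embedded TP, whose subject is Ingrid₃.
*Zara₁* c-commands the pronoun but from outside its binding domain, and is not c-commanded by it → coindexation permitted.
*Yuki₂* c-commands the pronoun but from outside its binding domain, and is not c-commanded by it → coindexation permitted.
*Ingrid₃* c-commands the pronoun within its binding domain → coindexation would violate Principle B.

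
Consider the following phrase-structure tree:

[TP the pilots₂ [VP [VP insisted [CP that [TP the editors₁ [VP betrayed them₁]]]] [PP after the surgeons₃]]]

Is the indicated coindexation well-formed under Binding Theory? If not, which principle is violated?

Principle B

The two coindexed NPs are *the editors₁* and *them₁*.
*them₁* is a pronoun. Its binding domain is the embedded TP, whose subject is the editors₁.
*the editors₁* c-commands it within that domain and carries the same index.
The pronoun is locally bound → Principle B violation.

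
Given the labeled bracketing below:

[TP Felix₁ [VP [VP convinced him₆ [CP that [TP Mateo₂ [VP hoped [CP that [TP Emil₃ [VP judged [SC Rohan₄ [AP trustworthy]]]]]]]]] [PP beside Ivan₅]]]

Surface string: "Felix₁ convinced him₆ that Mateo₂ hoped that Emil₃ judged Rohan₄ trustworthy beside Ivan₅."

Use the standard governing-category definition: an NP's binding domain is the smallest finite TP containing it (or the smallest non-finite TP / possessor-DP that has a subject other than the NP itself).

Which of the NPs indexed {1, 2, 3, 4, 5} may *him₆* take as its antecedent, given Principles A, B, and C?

*him* is a pronoun, so Principle B applies: it must be free in its binding domain.
Binding domain of *him₆*: the matrix TP, whose subject is Felix₁.
*Felix₁* c-commands the pronoun within its binding domain → coindexation would violate Principle B.
*Mateo₂*: the pronoun c-commands this R-expression → coindexation would violate Principle C on *Mateo₂*.
*Emil₃*: the pronoun c-commands this R-expression → coindexation would violate Principle C on *Emil₃*.
*Rohan₄*: the pronoun c-commands this R-expression → coindexation would violate Principle C on *Rohan₄*.
*Ivan₅* and the pronoun do not c-command one another → neither Principle B nor Principle C is at stake; coindexation permitted.

{5}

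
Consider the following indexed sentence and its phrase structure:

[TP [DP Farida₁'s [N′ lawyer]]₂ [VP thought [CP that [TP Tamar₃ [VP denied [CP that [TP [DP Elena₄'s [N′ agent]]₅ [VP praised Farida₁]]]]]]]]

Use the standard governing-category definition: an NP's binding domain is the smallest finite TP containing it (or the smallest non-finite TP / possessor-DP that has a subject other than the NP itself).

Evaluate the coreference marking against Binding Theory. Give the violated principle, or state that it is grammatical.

The two coindexed NPs are *Farida₁* and *Farida₁*.
*Farida₁* is an R-expression; no coindexed NP c-commands it, so Principle C holds.
*Farida₁* is an R-expression; *Farida₁* does not c-command it, and no other NP shares its index, so Principle C is satisfied.
All principles are respected.

grammatical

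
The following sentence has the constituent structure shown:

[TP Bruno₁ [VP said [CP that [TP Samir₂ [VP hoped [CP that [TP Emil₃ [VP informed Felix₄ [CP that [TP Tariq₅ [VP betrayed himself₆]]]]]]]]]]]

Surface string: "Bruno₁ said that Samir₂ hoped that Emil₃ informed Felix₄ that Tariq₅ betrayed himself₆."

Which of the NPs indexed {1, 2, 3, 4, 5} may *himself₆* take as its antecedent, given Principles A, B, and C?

{5}

*himself* is an anaphor, so Principle A applies: it must be bound in its binding domain.
Binding domain of *himself₆*: the embedded TP, whose subject is Tariq₅.
*Bruno₁* c-commands the anaphor but is outside its binding domain → cannot satisfy Principle A.
*Samir₂* c-commands the anaphor but is outside its binding domain → cannot satisfy Principle A.
*Emil₃* c-commands the anaphor but is outside its binding domain → cannot satisfy Principle A.
*Felix₄* c-commands the anaphor but is outside its binding domain → cannot satisfy Principle A.
*Tariq₅* c-commands the anaphor within its binding domain → licit binder.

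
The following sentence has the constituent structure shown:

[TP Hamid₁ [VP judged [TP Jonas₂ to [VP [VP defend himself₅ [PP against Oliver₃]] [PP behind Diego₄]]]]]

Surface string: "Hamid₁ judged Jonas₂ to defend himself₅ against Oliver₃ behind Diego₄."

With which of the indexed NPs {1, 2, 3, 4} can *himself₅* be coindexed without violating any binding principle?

{2}

*himself* is an anaphor, so Principle A applies: it must be bound in its binding domain.
Binding domain of *himself₅*: the embedded TP, whose subject is Jonas₂.
*Hamid₁* c-commands the anaphor but is outside its binding domain → cannot satisfy Principle A.
*Jonas₂* c-commands the anaphor within its binding domain → licit binder.
*Oliver₃* does not c-command the anaphor → cannot bind it.
*Diego₄* does not c-command the anaphor → cannot bind it.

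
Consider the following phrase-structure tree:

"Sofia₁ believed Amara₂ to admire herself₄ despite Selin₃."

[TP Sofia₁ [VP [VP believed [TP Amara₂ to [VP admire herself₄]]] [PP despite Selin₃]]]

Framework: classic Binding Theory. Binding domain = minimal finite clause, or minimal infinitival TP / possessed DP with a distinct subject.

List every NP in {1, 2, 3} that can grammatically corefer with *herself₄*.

{2}

*herself* is an anaphor, so Principle A applies: it must be bound in its binding domain.
Binding domain of *herself₄*: the embedded TP, whose subject is Amara₂.
*Sofia₁* c-commands the anaphor but is outside its binding domain → cannot satisfy Principle A.
*Amara₂* c-commands the anaphor within its binding domain → licit binder.
*Selin₃* does not c-command the anaphor → cannot bind it.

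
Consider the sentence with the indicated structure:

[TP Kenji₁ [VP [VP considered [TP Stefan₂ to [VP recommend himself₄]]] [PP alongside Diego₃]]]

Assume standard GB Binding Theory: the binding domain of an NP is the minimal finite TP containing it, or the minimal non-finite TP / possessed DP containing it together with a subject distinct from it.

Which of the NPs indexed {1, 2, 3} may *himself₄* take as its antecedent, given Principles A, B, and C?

{2}

*himself* is an anaphor, so Principle A applies: it must be bound in its binding domain.
Binding domain of *himself₄*: the embedded TP, whose subject is Stefan₂.
*Kenji₁* c-commands the anaphor but is outside its binding domain → cannot satisfy Principle A.
*Stefan₂* c-commands the anaphor within its binding domain → licit binder.
*Diego₃* does not c-command the anaphor → cannot bind it.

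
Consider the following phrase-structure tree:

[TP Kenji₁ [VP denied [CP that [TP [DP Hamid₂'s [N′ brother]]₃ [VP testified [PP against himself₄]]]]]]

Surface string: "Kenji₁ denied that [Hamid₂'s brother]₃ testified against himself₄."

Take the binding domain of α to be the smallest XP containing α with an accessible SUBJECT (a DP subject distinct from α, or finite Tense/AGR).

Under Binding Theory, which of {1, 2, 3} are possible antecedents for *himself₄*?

*himself* is an anaphor, so Principle A applies: it must be bound in its binding domain.
Binding domain of *himself₄*: the embedded TP, whose subject is [Hamid₂'s brother]₃.
*Kenji₁* c-commands the anaphor but is outside its binding domain → cannot satisfy Principle A.
*Hamid₂* does not c-command the anaphor → cannot bind it.
*[Hamid₂'s brother]₃* c-commands the anaphor within its binding domain → licit binder.

{3}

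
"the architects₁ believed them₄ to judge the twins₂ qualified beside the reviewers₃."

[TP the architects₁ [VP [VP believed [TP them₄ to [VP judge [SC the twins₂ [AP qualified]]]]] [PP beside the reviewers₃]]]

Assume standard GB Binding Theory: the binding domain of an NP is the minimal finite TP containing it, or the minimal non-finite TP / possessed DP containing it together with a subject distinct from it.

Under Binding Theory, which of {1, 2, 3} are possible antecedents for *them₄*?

{3}

*them* is a pronoun, so Principle B applies: it must be free in its binding domain.
Binding domain of *them₄*: the matrix TP, whose subject is the architects₁.
*the architects₁* c-commands the pronoun within its binding domain → coindexation would violate Principle B.
*the twins₂*: the pronoun c-commands this R-expression → coindexation would violate Principle C on *the twins₂*.
*the reviewers₃* and the pronoun do not c-command one another → neither Principle B nor Principle C is at stake; coindexation permitted.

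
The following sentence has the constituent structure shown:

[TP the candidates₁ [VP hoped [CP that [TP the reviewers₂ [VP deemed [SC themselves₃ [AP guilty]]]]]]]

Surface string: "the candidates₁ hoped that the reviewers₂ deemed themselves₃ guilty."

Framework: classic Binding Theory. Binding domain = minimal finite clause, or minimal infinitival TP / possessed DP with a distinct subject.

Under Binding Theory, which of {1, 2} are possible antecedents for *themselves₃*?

*themselves* is an anaphor, so Principle A applies: it must be bound in its binding domain.
Binding domain of *themselves₃*: the embedded TP, whose subject is the reviewers₂.
*the candidates₁* c-commands the anaphor but is outside its binding domain → cannot satisfy Principle A.
*the reviewers₂* c-commands the anaphor within its binding domain → licit binder.

{2}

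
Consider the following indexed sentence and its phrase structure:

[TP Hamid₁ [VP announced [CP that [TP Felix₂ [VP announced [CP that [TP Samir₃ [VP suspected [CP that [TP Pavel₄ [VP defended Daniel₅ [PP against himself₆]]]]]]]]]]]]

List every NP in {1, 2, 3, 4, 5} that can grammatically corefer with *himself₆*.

*himself* is an anaphor, so Principle A applies: it must be bound in its binding domain.
Binding domain of *himself₆*: the embedded TP, whose subject is Pavel₄.
*Hamid₁* c-commands the anaphor but is outside its binding domain → cannot satisfy Principle A.
*Felix₂* c-commands the anaphor but is outside its binding domain → cannot satisfy Principle A.
*Samir₃* c-commands the anaphor but is outside its binding domain → cannot satisfy Principle A.
*Pavel₄* c-commands the anaphor within its binding domain → licit binder.
*Daniel₅* c-commands the anaphor within its binding domain → licit binder.

{4, 5}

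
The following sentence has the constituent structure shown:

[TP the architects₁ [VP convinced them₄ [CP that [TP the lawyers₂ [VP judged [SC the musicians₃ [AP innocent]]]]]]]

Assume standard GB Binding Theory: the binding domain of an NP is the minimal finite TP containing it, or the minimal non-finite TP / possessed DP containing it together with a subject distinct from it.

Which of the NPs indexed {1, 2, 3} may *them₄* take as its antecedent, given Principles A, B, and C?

none

*them* is a pronoun, so Principle B applies: it must be free in its binding domain.
Binding domain of *them₄*: the matrix TP, whose subject is the architects₁.
*the architects₁* c-commands the pronoun within its binding domain → coindexation would violate Principle B.
*the lawyers₂*: the pronoun c-commands this R-expression → coindexation would violate Principle C on *the lawyers₂*.
*the musicians₃*: the pronoun c-commands this R-expression → coindexation would violate Principle C on *the musicians₃*.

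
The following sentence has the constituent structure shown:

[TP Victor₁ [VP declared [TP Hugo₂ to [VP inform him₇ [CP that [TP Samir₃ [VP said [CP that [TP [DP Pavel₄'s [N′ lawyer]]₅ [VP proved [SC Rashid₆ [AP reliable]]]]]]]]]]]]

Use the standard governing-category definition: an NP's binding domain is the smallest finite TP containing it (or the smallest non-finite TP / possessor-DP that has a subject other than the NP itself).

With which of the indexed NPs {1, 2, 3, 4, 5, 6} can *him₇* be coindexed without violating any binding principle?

{1}

*him* is a pronoun, so Principle B applies: it must be free in its binding domain.
Binding domain of *him₇*: the embedded TP, whose subject is Hugo₂.
*Victor₁* c-commands the pronoun but from outside its binding domain, and is not c-commanded by it → coindexation permitted.
*Hugo₂* c-commands the pronoun within its binding domain → coindexation would violate Principle B.
*Samir₃*: the pronoun c-commands this R-expression → coindexation would violate Principle C on *Samir₃*.
*Pavel₄*: the pronoun c-commands this R-expression → coindexation would violate Principle C on *Pavel₄*.
*[Pavel₄'s lawyer]₅*: the pronoun c-commands this R-expression → coindexation would violate Principle C on *[Pavel₄'s lawyer]₅*.
*Rashid₆*: the pronoun c-commands this R-expression → coindexation would violate Principle C on *Rashid₆*.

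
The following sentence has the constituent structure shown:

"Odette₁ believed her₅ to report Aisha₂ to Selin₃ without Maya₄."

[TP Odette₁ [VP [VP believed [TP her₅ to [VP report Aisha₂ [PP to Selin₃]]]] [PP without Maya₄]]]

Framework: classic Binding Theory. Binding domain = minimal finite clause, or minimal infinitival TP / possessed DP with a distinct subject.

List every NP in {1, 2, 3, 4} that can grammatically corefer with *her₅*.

{4}

*her* is a pronoun, so Principle B applies: it must be free in its binding domain.
Binding domain of *her₅*: the matrix TP, whose subject is Odette₁.
*Odette₁* c-commands the pronoun within its binding domain → coindexation would violate Principle B.
*Aisha₂*: the pronoun c-commands this R-expression → coindexation would violate Principle C on *Aisha₂*.
*Selin₃*: the pronoun c-commands this R-expression → coindexation would violate Principle C on *Selin₃*.
*Maya₄* and the pronoun do not c-command one another → neither Principle B nor Principle C is at stake; coindexation permitted.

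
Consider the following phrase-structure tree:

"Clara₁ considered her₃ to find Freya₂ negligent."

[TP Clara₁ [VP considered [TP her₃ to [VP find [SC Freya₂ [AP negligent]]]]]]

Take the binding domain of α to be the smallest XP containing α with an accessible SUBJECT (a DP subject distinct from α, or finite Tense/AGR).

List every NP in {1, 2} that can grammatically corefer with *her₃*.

*her* is a pronoun, so Principle B applies: it must be free in its binding domain.
Binding domain of *her₃*: the matrix TP, whose subject is Clara₁.
*Clara₁* c-commands the pronoun within its binding domain → coindexation would violate Principle B.
*Freya₂*: the pronoun c-commands this R-expression → coindexation would violate Principle C on *Freya₂*.

none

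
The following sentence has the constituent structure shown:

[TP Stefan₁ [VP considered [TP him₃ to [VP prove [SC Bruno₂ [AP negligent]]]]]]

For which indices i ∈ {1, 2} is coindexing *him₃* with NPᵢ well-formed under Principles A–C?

*him* is a pronoun, so Principle B applies: it must be free in its binding domain.
Binding domain of *him₃*: the matrix TP, whose subject is Stefan₁.
*Stefan₁* c-commands the pronoun within its binding domain → coindexation would violate Principle B.
*Bruno₂*: the pronoun c-commands this R-expression → coindexation would violate Principle C on *Bruno₂*.

none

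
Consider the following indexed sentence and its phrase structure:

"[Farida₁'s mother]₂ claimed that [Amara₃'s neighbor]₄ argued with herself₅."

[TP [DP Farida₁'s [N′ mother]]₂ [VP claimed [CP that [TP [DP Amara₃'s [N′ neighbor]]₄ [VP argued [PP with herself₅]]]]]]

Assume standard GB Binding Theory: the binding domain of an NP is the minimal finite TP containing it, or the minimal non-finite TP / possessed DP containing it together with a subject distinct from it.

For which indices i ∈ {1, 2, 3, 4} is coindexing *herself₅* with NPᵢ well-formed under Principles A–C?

{4}

*herself* is an anaphor, so Principle A applies: it must be bound in its binding domain.
Binding domain of *herself₅*: the embedded TP, whose subject is [Amara₃'s neighbor]₄.
*Farida₁* does not c-command the anaphor → cannot bind it.
*[Farida₁'s mother]₂* c-commands the anaphor but is outside its binding domain → cannot satisfy Principle A.
*Amara₃* does not c-command the anaphor → cannot bind it.
*[Amara₃'s neighbor]₄* c-commands the anaphor within its binding domain → licit binder.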